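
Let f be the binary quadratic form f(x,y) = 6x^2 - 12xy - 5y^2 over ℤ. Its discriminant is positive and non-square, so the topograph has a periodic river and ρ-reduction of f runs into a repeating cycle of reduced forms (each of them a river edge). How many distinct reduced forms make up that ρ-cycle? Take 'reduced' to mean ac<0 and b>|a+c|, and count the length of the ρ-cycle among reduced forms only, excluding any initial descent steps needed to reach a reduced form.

D = 264, ⌊√D⌋ = 16
descent: ρ → (-5,12,6)  [lands on river]
river: ρ → (6,12,-5)
river: ρ → (-5,8,10)
river: ρ → (10,12,-3)
river: ρ → (-3,12,10)
river: ρ → (10,8,-5)
ρ-cycle length = 6 (tail of 1 descent step not counted)

6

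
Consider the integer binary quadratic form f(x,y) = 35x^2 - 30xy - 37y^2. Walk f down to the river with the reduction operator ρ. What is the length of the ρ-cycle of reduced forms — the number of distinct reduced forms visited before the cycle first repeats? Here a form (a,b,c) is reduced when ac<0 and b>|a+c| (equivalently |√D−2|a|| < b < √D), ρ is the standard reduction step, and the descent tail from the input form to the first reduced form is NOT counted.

D = 6080, ⌊√D⌋ = 77
descent: ρ → (-37,30,35)  [lands on river]
river: ρ → (35,40,-32)
river: ρ → (-32,24,43)
river: ρ → (43,62,-13)
river: ρ → (-13,68,28)
river: ρ → (28,44,-37)
ρ-cycle length = 6 (tail of 1 descent step not counted)

6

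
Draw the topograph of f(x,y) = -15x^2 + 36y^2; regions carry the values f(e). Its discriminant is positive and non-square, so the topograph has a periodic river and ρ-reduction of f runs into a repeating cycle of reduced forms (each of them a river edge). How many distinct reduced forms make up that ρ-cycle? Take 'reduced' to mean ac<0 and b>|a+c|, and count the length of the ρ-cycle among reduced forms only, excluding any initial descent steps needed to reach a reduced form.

D = 2160, ⌊√D⌋ = 46
descent: ρ → (36,0,-15)
descent: ρ → (-15,30,21)  [lands on river]
river: ρ → (21,12,-24)
river: ρ → (-24,36,9)
river: ρ → (9,36,-24)
river: ρ → (-24,12,21)
river: ρ → (21,30,-15)
ρ-cycle length = 6 (tail of 2 descent steps not counted)

6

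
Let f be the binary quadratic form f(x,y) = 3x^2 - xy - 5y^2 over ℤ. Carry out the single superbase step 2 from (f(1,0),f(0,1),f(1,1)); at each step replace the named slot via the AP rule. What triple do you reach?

start (3,-5,-3) = (f(1,0),f(0,1),f(1,1))
replace slot 2: 2·(3+(-3)) − (-5) = 5 → (3,5,-3)

3,5,-3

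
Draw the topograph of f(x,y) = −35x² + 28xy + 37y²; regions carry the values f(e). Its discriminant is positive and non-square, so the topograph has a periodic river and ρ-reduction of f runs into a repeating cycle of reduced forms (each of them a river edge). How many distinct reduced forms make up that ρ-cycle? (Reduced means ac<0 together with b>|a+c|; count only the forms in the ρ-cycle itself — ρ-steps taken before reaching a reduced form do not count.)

D = 5964, ⌊√D⌋ = 77
river: ρ → (37,46,-26)
river: ρ → (-26,58,25)
river: ρ → (25,42,-42)
river: ρ → (-42,42,25)
river: ρ → (25,58,-26)
river: ρ → (-26,46,37)
river: ρ → (37,28,-35)
river: ρ → (-35,42,30)
river: ρ → (30,18,-47)
river: ρ → (-47,76,1)
river: ρ → (1,76,-47)
river: ρ → (-47,18,30)
river: ρ → (30,42,-35)
river: ρ → (-35,28,37)
ρ-cycle length = 14 (tail of 0 descent steps not counted)

14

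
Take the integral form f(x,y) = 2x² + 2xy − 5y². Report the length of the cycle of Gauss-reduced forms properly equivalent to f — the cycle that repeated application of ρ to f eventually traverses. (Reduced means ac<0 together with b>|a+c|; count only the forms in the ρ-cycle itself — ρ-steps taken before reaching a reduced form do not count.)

D = 44, ⌊√D⌋ = 6
descent: ρ → (-5,-2,2)
descent: ρ → (2,6,-1)  [lands on river]
river: ρ → (-1,6,2)
ρ-cycle length = 2 (tail of 2 descent steps not counted)

2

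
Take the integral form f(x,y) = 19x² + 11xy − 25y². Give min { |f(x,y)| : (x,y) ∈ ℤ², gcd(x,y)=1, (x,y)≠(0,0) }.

river: ρ → (-25,39,5)
river: ρ → (5,41,-17)
river: ρ → (-17,27,19)
river: ρ → (19,11,-25)
closes: descent 0, river 4
min |a| on river = 5

5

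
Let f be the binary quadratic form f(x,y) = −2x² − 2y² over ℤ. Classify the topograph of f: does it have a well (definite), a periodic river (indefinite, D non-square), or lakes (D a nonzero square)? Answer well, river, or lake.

D = b²−4ac = 0² − 4·(-2)·(-2) = -16
D < 0 ⇒ definite ⇒ every region one sign ⇒ single well

well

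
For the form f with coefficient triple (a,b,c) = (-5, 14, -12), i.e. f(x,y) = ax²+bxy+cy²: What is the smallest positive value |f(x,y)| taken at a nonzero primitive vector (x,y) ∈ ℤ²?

translate: b→-4 (≡-14 mod 10), so (5,-14,12)→(5,-4,3)
flip: (5,-4,3)→(3,4,5)
translate: b→-2 (≡4 mod 6), so (3,4,5)→(3,-2,4)
reduced (well bottom): (3,-2,4) with a≤c, −a<b≤a
well minimum |f| = |-3| = 3 (negative-definite)

3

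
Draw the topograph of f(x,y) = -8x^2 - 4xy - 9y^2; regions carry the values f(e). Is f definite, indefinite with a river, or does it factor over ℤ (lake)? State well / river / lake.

D = b²−4ac = (-4)² − 4·(-8)·(-9) = -272
D < 0 ⇒ definite ⇒ every region one sign ⇒ single well

well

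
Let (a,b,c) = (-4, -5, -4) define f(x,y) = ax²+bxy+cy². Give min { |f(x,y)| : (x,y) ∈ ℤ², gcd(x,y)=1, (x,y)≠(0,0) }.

translate: b→-3 (≡5 mod 8), so (4,5,4)→(4,-3,3)
flip: (4,-3,3)→(3,3,4)
reduced (well bottom): (3,3,4) with a≤c, −a<b≤a
well minimum |f| = |-3| = 3 (negative-definite)

3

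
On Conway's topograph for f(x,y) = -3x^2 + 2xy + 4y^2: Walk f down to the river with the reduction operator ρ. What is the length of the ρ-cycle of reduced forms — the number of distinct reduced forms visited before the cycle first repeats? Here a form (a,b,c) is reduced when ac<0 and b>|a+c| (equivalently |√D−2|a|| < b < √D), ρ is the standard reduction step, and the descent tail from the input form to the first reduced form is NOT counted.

D = 52, ⌊√D⌋ = 7
river: ρ → (4,6,-1)
river: ρ → (-1,6,4)
river: ρ → (4,2,-3)
river: ρ → (-3,4,3)
river: ρ → (3,2,-4)
river: ρ → (-4,6,1)
river: ρ → (1,6,-4)
river: ρ → (-4,2,3)
river: ρ → (3,4,-3)
river: ρ → (-3,2,4)
ρ-cycle length = 10 (tail of 0 descent steps not counted)

10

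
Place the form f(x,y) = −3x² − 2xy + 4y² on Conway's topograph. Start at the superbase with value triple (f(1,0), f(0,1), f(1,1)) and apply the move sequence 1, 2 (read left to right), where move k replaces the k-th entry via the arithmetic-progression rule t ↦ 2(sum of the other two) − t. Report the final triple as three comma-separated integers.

start (-3,4,-1) = (f(1,0),f(0,1),f(1,1))
replace slot 1: 2·(4+(-1)) − (-3) = 9 → (9,4,-1)
replace slot 2: 2·(9+(-1)) − 4 = 12 → (9,12,-1)

9,12,-1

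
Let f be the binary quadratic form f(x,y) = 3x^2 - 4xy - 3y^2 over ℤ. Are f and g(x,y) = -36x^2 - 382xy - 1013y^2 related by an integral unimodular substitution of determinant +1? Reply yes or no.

D₁ = 52, D₂ = 52
river cycle of f (length 10): (-3, 4, 3), (3, 2, -4), (-4, 6, 1), (1, 6, -4), (-4, 2, 3), (3, 4, -3), (-3, 2, 4), (4, 6, -1), (-1, 6, 4), (4, 2, -3)
river cycle of g (length 10): (-3, 4, 3), (3, 2, -4), (-4, 6, 1), (1, 6, -4), (-4, 2, 3), (3, 4, -3), (-3, 2, 4), (4, 6, -1), (-1, 6, 4), (4, 2, -3)
cycles coincide ⇒ equivalent

yes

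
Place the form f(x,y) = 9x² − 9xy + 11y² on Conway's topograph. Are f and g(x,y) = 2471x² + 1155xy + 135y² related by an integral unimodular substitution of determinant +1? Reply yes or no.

D₁ = -315, D₂ = -315
f: translate: b→9 (≡-9 mod 18), so (9,-9,11)→(9,9,11)
f: reduced (well bottom): (9,9,11) with a≤c, −a<b≤a
g: flip: (2471,1155,135)→(135,-1155,2471)
g: translate: b→-75 (≡-1155 mod 270), so (135,-1155,2471)→(135,-75,11)
g: flip: (135,-75,11)→(11,75,135)
g: translate: b→9 (≡75 mod 22), so (11,75,135)→(11,9,9)
g: flip: (11,9,9)→(9,-9,11)
g: translate: b→9 (≡-9 mod 18), so (9,-9,11)→(9,9,11)
g: reduced (well bottom): (9,9,11) with a≤c, −a<b≤a
reduced forms (9, 9, 11) vs (9, 9, 11) ⇒ equivalent

yes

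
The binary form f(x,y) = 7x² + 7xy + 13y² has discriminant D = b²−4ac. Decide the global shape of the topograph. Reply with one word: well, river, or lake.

D = b²−4ac = 7² − 4·7·13 = -315
D < 0 ⇒ definite ⇒ every region one sign ⇒ single well

well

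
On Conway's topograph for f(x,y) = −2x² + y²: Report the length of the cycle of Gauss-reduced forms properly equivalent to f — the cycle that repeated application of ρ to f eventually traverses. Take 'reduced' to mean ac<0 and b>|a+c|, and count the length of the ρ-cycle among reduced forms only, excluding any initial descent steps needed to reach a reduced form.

D = 8, ⌊√D⌋ = 2
descent: ρ → (1,2,-1)  [lands on river]
river: ρ → (-1,2,1)
ρ-cycle length = 2 (tail of 1 descent step not counted)

2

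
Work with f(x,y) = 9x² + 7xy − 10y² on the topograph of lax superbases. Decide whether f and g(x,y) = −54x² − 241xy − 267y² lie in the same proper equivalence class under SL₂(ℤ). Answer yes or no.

D₁ = 409, D₂ = 409
river cycle of f (length 54): (-10, 13, 6), (6, 11, -12), (-12, 13, 5), (5, 17, -6), (-6, 19, 2), (2, 17, -15), (-15, 13, 4), (4, 19, -3), (-3, 17, 10), (10, 3, -10), … (44 more)
river cycle of g (length 54): (-1, 19, 12), (12, 5, -8), (-8, 11, 9), (9, 7, -10), (-10, 13, 6), (6, 11, -12), (-12, 13, 5), (5, 17, -6), (-6, 19, 2), (2, 17, -15), … (44 more)
cycles coincide ⇒ equivalent

yes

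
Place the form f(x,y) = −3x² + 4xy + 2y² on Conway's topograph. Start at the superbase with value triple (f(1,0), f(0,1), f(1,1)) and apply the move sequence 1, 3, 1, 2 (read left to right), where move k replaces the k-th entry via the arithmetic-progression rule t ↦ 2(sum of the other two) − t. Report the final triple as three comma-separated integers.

start (-3,2,3) = (f(1,0),f(0,1),f(1,1))
replace slot 1: 2·(2+3) − (-3) = 13 → (13,2,3)
replace slot 3: 2·(13+2) − 3 = 27 → (13,2,27)
replace slot 1: 2·(2+27) − 13 = 45 → (45,2,27)
replace slot 2: 2·(45+27) − 2 = 142 → (45,142,27)

45,142,27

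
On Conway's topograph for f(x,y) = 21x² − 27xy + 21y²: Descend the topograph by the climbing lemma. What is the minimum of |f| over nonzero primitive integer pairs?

translate: b→15 (≡-27 mod 42), so (21,-27,21)→(21,15,15)
flip: (21,15,15)→(15,-15,21)
translate: b→15 (≡-15 mod 30), so (15,-15,21)→(15,15,21)
reduced (well bottom): (15,15,21) with a≤c, −a<b≤a
well minimum = a = 15

15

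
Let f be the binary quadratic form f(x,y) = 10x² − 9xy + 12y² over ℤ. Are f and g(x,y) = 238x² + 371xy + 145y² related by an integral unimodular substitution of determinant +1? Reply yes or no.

D₁ = -399, D₂ = -399
f: reduced (well bottom): (10,-9,12) with a≤c, −a<b≤a
g: translate: b→-105 (≡371 mod 476), so (238,371,145)→(238,-105,12)
g: flip: (238,-105,12)→(12,105,238)
g: translate: b→9 (≡105 mod 24), so (12,105,238)→(12,9,10)
g: flip: (12,9,10)→(10,-9,12)
g: reduced (well bottom): (10,-9,12) with a≤c, −a<b≤a
reduced forms (10, -9, 12) vs (10, -9, 12) ⇒ equivalent

yes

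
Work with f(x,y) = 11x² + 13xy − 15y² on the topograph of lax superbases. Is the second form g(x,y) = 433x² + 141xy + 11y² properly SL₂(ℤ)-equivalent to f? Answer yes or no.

D₁ = 829, D₂ = 829
river cycle of f (length 38): (-15, 17, 9), (9, 19, -13), (-13, 7, 15), (15, 23, -5), (-5, 27, 5), (5, 23, -15), (-15, 7, 13), (13, 19, -9), (-9, 17, 15), (15, 13, -11), … (28 more)
river cycle of g (length 38): (11, 13, -15), (-15, 17, 9), (9, 19, -13), (-13, 7, 15), (15, 23, -5), (-5, 27, 5), (5, 23, -15), (-15, 7, 13), (13, 19, -9), (-9, 17, 15), … (28 more)
cycles coincide ⇒ equivalent

yes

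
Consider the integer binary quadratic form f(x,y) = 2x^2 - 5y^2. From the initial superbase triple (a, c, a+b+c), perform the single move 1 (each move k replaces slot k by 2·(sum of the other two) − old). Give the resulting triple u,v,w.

start (2,-5,-3) = (f(1,0),f(0,1),f(1,1))
replace slot 1: 2·((-5)+(-3)) − 2 = -18 → (-18,-5,-3)

-18,-5,-3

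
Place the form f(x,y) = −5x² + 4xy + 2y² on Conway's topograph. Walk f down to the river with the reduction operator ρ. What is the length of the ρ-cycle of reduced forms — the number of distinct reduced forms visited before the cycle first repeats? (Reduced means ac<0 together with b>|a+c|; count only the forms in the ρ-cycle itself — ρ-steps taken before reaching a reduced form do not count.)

D = 56, ⌊√D⌋ = 7
river: ρ → (2,4,-5)
river: ρ → (-5,6,1)
river: ρ → (1,6,-5)
river: ρ → (-5,4,2)
ρ-cycle length = 4 (tail of 0 descent steps not counted)

4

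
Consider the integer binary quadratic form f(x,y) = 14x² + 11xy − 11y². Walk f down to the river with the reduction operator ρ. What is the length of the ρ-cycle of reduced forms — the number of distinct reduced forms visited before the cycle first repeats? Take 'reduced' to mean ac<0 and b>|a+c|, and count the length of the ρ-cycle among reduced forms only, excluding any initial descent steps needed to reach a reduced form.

D = 737, ⌊√D⌋ = 27
river: ρ → (-11,11,14)
river: ρ → (14,17,-8)
river: ρ → (-8,15,16)
river: ρ → (16,17,-7)
river: ρ → (-7,25,4)
river: ρ → (4,23,-13)
river: ρ → (-13,3,14)
river: ρ → (14,25,-2)
river: ρ → (-2,27,1)
river: ρ → (1,27,-2)
river: ρ → (-2,25,14)
river: ρ → (14,3,-13)
river: ρ → (-13,23,4)
river: ρ → (4,25,-7)
river: ρ → (-7,17,16)
river: ρ → (16,15,-8)
river: ρ → (-8,17,14)
river: ρ → (14,11,-11)
ρ-cycle length = 18 (tail of 0 descent steps not counted)

18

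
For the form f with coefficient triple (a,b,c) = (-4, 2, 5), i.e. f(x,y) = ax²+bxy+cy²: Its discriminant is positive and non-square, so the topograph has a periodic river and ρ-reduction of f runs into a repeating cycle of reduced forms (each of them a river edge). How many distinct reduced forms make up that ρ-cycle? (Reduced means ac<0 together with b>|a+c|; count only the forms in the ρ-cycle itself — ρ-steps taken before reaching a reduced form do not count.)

D = 84, ⌊√D⌋ = 9
river: ρ → (5,8,-1)
river: ρ → (-1,8,5)
river: ρ → (5,2,-4)
river: ρ → (-4,6,3)
river: ρ → (3,6,-4)
river: ρ → (-4,2,5)
ρ-cycle length = 6 (tail of 0 descent steps not counted)

6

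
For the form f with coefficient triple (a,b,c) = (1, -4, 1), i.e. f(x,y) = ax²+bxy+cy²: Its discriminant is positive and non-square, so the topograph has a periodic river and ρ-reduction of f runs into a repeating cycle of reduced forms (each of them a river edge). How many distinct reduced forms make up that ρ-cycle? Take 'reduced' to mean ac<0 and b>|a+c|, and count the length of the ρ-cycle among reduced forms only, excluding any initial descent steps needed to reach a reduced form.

D = 12, ⌊√D⌋ = 3
descent: ρ → (1,2,-2)  [lands on river]
river: ρ → (-2,2,1)
ρ-cycle length = 2 (tail of 1 descent step not counted)

2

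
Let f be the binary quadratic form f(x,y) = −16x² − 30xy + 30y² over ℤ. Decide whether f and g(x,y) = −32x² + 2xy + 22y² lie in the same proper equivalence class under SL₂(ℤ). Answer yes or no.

D₁ = 2820, D₂ = 2820
river cycle of f (length 14): (30, 30, -16), (-16, 34, 26), (26, 18, -24), (-24, 30, 20), (20, 50, -4), (-4, 46, 44), (44, 42, -6), (-6, 42, 44), (44, 46, -4), (-4, 50, 20), … (4 more)
river cycle of g (length 10): (22, 42, -12), (-12, 30, 40), (40, 50, -2), (-2, 50, 40), (40, 30, -12), (-12, 42, 22), (22, 46, -8), (-8, 50, 10), (10, 50, -8), (-8, 46, 22)
cycles differ ⇒ inequivalent

no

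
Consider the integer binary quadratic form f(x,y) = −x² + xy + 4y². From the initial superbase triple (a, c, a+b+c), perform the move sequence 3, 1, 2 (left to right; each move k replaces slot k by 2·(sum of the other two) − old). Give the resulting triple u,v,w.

start (-1,4,4) = (f(1,0),f(0,1),f(1,1))
replace slot 3: 2·((-1)+4) − 4 = 2 → (-1,4,2)
replace slot 1: 2·(4+2) − (-1) = 13 → (13,4,2)
replace slot 2: 2·(13+2) − 4 = 26 → (13,26,2)

13,26,2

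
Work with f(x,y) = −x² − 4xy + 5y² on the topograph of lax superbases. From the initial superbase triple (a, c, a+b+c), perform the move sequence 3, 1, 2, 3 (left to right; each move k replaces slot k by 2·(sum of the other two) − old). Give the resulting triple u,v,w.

start (-1,5,0) = (f(1,0),f(0,1),f(1,1))
replace slot 3: 2·((-1)+5) − 0 = 8 → (-1,5,8)
replace slot 1: 2·(5+8) − (-1) = 27 → (27,5,8)
replace slot 2: 2·(27+8) − 5 = 65 → (27,65,8)
replace slot 3: 2·(27+65) − 8 = 176 → (27,65,176)

27,65,176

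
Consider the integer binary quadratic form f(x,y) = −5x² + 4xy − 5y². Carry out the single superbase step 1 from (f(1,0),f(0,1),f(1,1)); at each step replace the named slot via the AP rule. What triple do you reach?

start (-5,-5,-6) = (f(1,0),f(0,1),f(1,1))
replace slot 1: 2·((-5)+(-6)) − (-5) = -17 → (-17,-5,-6)

-17,-5,-6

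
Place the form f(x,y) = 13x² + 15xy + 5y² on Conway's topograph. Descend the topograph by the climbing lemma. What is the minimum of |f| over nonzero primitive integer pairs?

translate: b→-11 (≡15 mod 26), so (13,15,5)→(13,-11,3)
flip: (13,-11,3)→(3,11,13)
translate: b→-1 (≡11 mod 6), so (3,11,13)→(3,-1,3)
flip: (3,-1,3)→(3,1,3)
reduced (well bottom): (3,1,3) with a≤c, −a<b≤a
well minimum = a = 3

3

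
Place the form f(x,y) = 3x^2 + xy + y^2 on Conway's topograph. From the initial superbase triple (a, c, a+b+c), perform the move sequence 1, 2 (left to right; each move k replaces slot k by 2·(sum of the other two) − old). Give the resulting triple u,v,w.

start (3,1,5) = (f(1,0),f(0,1),f(1,1))
replace slot 1: 2·(1+5) − 3 = 9 → (9,1,5)
replace slot 2: 2·(9+5) − 1 = 27 → (9,27,5)

9,27,5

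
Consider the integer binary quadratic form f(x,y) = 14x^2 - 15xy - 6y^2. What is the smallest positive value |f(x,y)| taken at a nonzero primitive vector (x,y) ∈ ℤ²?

descent: ρ → (-6,15,14)  [lands on river]
river: ρ → (14,13,-7)
river: ρ → (-7,15,12)
river: ρ → (12,9,-10)
river: ρ → (-10,11,11)
river: ρ → (11,11,-10)
river: ρ → (-10,9,12)
river: ρ → (12,15,-7)
river: ρ → (-7,13,14)
river: ρ → (14,15,-6)
river: ρ → (-6,21,5)
river: ρ → (5,19,-10)
river: ρ → (-10,21,3)
river: ρ → (3,21,-10)
river: ρ → (-10,19,5)
river: ρ → (5,21,-6)
closes: descent 1, river 16
min |a| on river = 3

3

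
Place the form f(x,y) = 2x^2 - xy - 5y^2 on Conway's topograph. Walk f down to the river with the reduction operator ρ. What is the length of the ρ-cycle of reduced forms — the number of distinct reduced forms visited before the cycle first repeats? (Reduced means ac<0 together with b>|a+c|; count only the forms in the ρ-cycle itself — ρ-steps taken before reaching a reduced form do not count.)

D = 41, ⌊√D⌋ = 6
descent: ρ → (-5,1,2)
descent: ρ → (2,3,-4)  [lands on river]
river: ρ → (-4,5,1)
river: ρ → (1,5,-4)
river: ρ → (-4,3,2)
river: ρ → (2,5,-2)
river: ρ → (-2,3,4)
river: ρ → (4,5,-1)
river: ρ → (-1,5,4)
river: ρ → (4,3,-2)
river: ρ → (-2,5,2)
ρ-cycle length = 10 (tail of 2 descent steps not counted)

10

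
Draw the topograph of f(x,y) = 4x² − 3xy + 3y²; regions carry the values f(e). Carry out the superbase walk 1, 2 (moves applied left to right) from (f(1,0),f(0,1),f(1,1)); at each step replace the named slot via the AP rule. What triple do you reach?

start (4,3,4) = (f(1,0),f(0,1),f(1,1))
replace slot 1: 2·(3+4) − 4 = 10 → (10,3,4)
replace slot 2: 2·(10+4) − 3 = 25 → (10,25,4)

10,25,4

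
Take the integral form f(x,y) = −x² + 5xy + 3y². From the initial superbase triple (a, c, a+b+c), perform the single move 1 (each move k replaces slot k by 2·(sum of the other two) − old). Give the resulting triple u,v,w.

start (-1,3,7) = (f(1,0),f(0,1),f(1,1))
replace slot 1: 2·(3+7) − (-1) = 21 → (21,3,7)

21,3,7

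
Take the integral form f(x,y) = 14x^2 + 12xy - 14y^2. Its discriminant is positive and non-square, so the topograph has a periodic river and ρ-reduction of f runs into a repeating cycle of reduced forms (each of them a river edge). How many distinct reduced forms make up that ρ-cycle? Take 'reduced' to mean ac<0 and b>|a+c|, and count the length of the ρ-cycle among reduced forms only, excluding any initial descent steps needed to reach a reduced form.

D = 928, ⌊√D⌋ = 30
river: ρ → (-14,16,12)
river: ρ → (12,8,-18)
river: ρ → (-18,28,2)
river: ρ → (2,28,-18)
river: ρ → (-18,8,12)
river: ρ → (12,16,-14)
river: ρ → (-14,12,14)
river: ρ → (14,16,-12)
river: ρ → (-12,8,18)
river: ρ → (18,28,-2)
river: ρ → (-2,28,18)
river: ρ → (18,8,-12)
river: ρ → (-12,16,14)
river: ρ → (14,12,-14)
ρ-cycle length = 14 (tail of 0 descent steps not counted)

14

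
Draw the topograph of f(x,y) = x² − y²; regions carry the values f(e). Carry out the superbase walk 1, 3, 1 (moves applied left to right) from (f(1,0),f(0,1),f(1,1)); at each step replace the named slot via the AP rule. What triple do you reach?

start (1,-1,0) = (f(1,0),f(0,1),f(1,1))
replace slot 1: 2·((-1)+0) − 1 = -3 → (-3,-1,0)
replace slot 3: 2·((-3)+(-1)) − 0 = -8 → (-3,-1,-8)
replace slot 1: 2·((-1)+(-8)) − (-3) = -15 → (-15,-1,-8)

-15,-1,-8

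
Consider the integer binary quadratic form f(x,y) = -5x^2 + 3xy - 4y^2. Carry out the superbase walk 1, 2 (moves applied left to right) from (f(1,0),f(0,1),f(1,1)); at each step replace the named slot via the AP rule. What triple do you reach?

start (-5,-4,-6) = (f(1,0),f(0,1),f(1,1))
replace slot 1: 2·((-4)+(-6)) − (-5) = -15 → (-15,-4,-6)
replace slot 2: 2·((-15)+(-6)) − (-4) = -38 → (-15,-38,-6)

-15,-38,-6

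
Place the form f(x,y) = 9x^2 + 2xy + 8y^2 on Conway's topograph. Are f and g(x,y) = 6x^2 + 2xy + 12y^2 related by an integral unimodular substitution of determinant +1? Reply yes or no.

D₁ = -284, D₂ = -284
f: flip: (9,2,8)→(8,-2,9)
f: reduced (well bottom): (8,-2,9) with a≤c, −a<b≤a
g: reduced (well bottom): (6,2,12) with a≤c, −a<b≤a
reduced forms (8, -2, 9) vs (6, 2, 12) ⇒ inequivalent

no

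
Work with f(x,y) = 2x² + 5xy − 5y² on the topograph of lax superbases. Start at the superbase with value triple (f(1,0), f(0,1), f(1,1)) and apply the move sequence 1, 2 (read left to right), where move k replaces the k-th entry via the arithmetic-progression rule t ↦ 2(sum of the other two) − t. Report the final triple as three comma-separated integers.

start (2,-5,2) = (f(1,0),f(0,1),f(1,1))
replace slot 1: 2·((-5)+2) − 2 = -8 → (-8,-5,2)
replace slot 2: 2·((-8)+2) − (-5) = -7 → (-8,-7,2)

-8,-7,2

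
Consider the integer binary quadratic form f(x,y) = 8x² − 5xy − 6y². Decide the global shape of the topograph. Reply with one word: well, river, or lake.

D = b²−4ac = (-5)² − 4·8·(-6) = 217
D > 0 non-square ⇒ indefinite ⇒ periodic river

river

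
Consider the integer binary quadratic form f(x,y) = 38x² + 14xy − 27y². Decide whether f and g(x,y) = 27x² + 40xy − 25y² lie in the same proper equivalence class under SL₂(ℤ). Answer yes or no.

D₁ = 4300, D₂ = 4300
river cycle of f (length 22): (-27, 40, 25), (25, 60, -7), (-7, 52, 57), (57, 62, -2), (-2, 62, 57), (57, 52, -7), (-7, 60, 25), (25, 40, -27), (-27, 14, 38), (38, 62, -3), … (12 more)
river cycle of g (length 22): (-25, 60, 7), (7, 52, -57), (-57, 62, 2), (2, 62, -57), (-57, 52, 7), (7, 60, -25), (-25, 40, 27), (27, 14, -38), (-38, 62, 3), (3, 64, -17), … (12 more)
cycles differ ⇒ inequivalent

no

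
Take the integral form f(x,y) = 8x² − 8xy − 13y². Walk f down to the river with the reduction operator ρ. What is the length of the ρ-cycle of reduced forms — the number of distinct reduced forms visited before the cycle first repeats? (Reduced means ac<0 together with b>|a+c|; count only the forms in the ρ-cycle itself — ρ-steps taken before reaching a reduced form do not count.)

D = 480, ⌊√D⌋ = 21
descent: ρ → (-13,8,8)  [lands on river]
river: ρ → (8,8,-13)
river: ρ → (-13,18,3)
river: ρ → (3,18,-13)
ρ-cycle length = 4 (tail of 1 descent step not counted)

4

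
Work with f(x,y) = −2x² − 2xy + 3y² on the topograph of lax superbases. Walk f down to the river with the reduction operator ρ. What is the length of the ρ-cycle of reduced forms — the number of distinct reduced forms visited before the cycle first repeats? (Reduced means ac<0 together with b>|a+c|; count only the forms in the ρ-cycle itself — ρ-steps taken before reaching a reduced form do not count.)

D = 28, ⌊√D⌋ = 5
descent: ρ → (3,2,-2)  [lands on river]
river: ρ → (-2,2,3)
river: ρ → (3,4,-1)
river: ρ → (-1,4,3)
ρ-cycle length = 4 (tail of 1 descent step not counted)

4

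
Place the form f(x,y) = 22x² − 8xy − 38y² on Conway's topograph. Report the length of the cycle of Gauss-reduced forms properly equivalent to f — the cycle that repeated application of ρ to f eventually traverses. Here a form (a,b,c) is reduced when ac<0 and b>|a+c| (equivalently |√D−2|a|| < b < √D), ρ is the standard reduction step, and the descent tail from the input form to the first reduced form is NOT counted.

D = 3408, ⌊√D⌋ = 58
descent: ρ → (-38,8,22)
descent: ρ → (22,36,-24)  [lands on river]
river: ρ → (-24,12,34)
river: ρ → (34,56,-2)
river: ρ → (-2,56,34)
river: ρ → (34,12,-24)
river: ρ → (-24,36,22)
river: ρ → (22,52,-8)
river: ρ → (-8,44,46)
river: ρ → (46,48,-6)
river: ρ → (-6,48,46)
river: ρ → (46,44,-8)
river: ρ → (-8,52,22)
ρ-cycle length = 12 (tail of 2 descent steps not counted)

12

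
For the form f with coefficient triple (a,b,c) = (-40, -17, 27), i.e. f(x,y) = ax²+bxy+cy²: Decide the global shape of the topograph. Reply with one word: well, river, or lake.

D = b²−4ac = (-17)² − 4·(-40)·27 = 4609
D > 0 non-square ⇒ indefinite ⇒ periodic river

river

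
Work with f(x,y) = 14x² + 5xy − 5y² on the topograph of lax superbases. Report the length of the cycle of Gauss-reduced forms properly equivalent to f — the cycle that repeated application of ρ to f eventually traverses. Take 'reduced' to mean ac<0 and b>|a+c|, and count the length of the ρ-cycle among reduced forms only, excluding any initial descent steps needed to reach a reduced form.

D = 305, ⌊√D⌋ = 17
descent: ρ → (-5,15,4)  [lands on river]
river: ρ → (4,17,-1)
river: ρ → (-1,17,4)
river: ρ → (4,15,-5)
ρ-cycle length = 4 (tail of 1 descent step not counted)

4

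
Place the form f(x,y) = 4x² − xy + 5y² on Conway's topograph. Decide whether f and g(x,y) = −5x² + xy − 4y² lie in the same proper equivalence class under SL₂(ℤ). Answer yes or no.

D₁ = -79, D₂ = -79
f: reduced (well bottom): (4,-1,5) with a≤c, −a<b≤a
g is negative-definite; reduce −g:
−g: flip: (5,-1,4)→(4,1,5)
−g: reduced (well bottom): (4,1,5) with a≤c, −a<b≤a
flip sign back: reduced form of g is (-4,-1,-5)
reduced forms (4, -1, 5) vs (-4, -1, -5) ⇒ inequivalent

no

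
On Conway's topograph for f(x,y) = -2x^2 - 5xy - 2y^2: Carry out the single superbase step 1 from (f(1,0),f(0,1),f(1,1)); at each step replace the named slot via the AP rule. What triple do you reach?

start (-2,-2,-9) = (f(1,0),f(0,1),f(1,1))
replace slot 1: 2·((-2)+(-9)) − (-2) = -20 → (-20,-2,-9)

-20,-2,-9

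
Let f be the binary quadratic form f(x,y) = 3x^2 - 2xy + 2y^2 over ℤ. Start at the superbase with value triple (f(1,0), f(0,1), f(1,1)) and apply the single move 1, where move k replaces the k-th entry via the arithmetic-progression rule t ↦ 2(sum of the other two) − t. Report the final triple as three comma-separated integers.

start (3,2,3) = (f(1,0),f(0,1),f(1,1))
replace slot 1: 2·(2+3) − 3 = 7 → (7,2,3)

7,2,3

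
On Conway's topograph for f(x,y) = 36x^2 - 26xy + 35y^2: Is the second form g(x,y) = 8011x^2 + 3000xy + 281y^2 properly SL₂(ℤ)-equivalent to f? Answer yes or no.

D₁ = -4364, D₂ = -4364
f: flip: (36,-26,35)→(35,26,36)
f: reduced (well bottom): (35,26,36) with a≤c, −a<b≤a
g: flip: (8011,3000,281)→(281,-3000,8011)
g: translate: b→-190 (≡-3000 mod 562), so (281,-3000,8011)→(281,-190,36)
g: flip: (281,-190,36)→(36,190,281)
g: translate: b→-26 (≡190 mod 72), so (36,190,281)→(36,-26,35)
g: flip: (36,-26,35)→(35,26,36)
g: reduced (well bottom): (35,26,36) with a≤c, −a<b≤a
reduced forms (35, 26, 36) vs (35, 26, 36) ⇒ equivalent

yes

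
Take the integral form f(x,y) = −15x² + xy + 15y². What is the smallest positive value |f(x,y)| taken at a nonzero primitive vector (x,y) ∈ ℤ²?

river: ρ → (15,29,-1)
river: ρ → (-1,29,15)
river: ρ → (15,1,-15)
river: ρ → (-15,29,1)
river: ρ → (1,29,-15)
river: ρ → (-15,1,15)
closes: descent 0, river 6
min |a| on river = 1

1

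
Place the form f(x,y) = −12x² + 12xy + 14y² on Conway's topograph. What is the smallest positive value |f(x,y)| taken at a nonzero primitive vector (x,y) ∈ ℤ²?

river: ρ → (14,16,-10)
river: ρ → (-10,24,6)
river: ρ → (6,24,-10)
river: ρ → (-10,16,14)
river: ρ → (14,12,-12)
river: ρ → (-12,12,14)
closes: descent 0, river 6
min |a| on river = 6

6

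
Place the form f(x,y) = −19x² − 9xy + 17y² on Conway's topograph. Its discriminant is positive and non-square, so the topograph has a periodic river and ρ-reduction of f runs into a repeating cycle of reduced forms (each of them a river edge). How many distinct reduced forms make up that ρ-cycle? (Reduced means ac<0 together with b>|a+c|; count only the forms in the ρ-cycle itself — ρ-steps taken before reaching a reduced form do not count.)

D = 1373, ⌊√D⌋ = 37
descent: ρ → (17,9,-19)  [lands on river]
river: ρ → (-19,29,7)
river: ρ → (7,27,-23)
river: ρ → (-23,19,11)
river: ρ → (11,25,-17)
river: ρ → (-17,9,19)
river: ρ → (19,29,-7)
river: ρ → (-7,27,23)
river: ρ → (23,19,-11)
river: ρ → (-11,25,17)
ρ-cycle length = 10 (tail of 1 descent step not counted)

10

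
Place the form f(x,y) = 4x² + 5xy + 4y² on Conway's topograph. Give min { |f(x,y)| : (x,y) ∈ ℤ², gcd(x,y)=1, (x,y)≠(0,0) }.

translate: b→-3 (≡5 mod 8), so (4,5,4)→(4,-3,3)
flip: (4,-3,3)→(3,3,4)
reduced (well bottom): (3,3,4) with a≤c, −a<b≤a
well minimum = a = 3

3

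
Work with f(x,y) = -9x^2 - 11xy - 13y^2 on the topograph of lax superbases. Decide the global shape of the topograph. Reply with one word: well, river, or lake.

D = b²−4ac = (-11)² − 4·(-9)·(-13) = -347
D < 0 ⇒ definite ⇒ every region one sign ⇒ single well

well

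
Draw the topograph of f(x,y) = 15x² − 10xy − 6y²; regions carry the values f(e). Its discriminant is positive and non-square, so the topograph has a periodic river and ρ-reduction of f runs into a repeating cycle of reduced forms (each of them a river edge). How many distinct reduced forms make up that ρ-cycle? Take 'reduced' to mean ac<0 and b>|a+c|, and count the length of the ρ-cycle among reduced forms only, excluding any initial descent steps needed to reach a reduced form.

D = 460, ⌊√D⌋ = 21
descent: ρ → (-6,10,15)  [lands on river]
river: ρ → (15,20,-1)
river: ρ → (-1,20,15)
river: ρ → (15,10,-6)
river: ρ → (-6,14,11)
river: ρ → (11,8,-9)
river: ρ → (-9,10,10)
river: ρ → (10,10,-9)
river: ρ → (-9,8,11)
river: ρ → (11,14,-6)
ρ-cycle length = 10 (tail of 1 descent step not counted)

10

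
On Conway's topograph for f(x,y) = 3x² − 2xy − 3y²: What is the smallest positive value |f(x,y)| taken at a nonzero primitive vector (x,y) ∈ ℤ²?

descent: ρ → (-3,2,3)  [lands on river]
river: ρ → (3,4,-2)
river: ρ → (-2,4,3)
river: ρ → (3,2,-3)
river: ρ → (-3,4,2)
river: ρ → (2,4,-3)
closes: descent 1, river 6
min |a| on river = 2

2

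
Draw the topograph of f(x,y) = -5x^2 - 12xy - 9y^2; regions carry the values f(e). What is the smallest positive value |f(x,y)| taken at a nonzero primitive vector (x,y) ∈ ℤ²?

translate: b→2 (≡12 mod 10), so (5,12,9)→(5,2,2)
flip: (5,2,2)→(2,-2,5)
translate: b→2 (≡-2 mod 4), so (2,-2,5)→(2,2,5)
reduced (well bottom): (2,2,5) with a≤c, −a<b≤a
well minimum |f| = |-2| = 2 (negative-definite)

2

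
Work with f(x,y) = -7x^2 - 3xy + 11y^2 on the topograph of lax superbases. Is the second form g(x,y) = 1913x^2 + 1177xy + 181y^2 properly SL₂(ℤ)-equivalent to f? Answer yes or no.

D₁ = 317, D₂ = 317
river cycle of f (length 6): (-7, 11, 7), (7, 17, -1), (-1, 17, 7), (7, 11, -7), (-7, 17, 1), (1, 17, -7)
river cycle of g (length 6): (-7, 11, 7), (7, 17, -1), (-1, 17, 7), (7, 11, -7), (-7, 17, 1), (1, 17, -7)
cycles coincide ⇒ equivalent

yes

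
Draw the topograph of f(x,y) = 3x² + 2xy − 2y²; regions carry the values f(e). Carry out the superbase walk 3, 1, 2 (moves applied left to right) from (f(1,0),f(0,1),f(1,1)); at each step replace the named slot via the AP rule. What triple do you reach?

start (3,-2,3) = (f(1,0),f(0,1),f(1,1))
replace slot 3: 2·(3+(-2)) − 3 = -1 → (3,-2,-1)
replace slot 1: 2·((-2)+(-1)) − 3 = -9 → (-9,-2,-1)
replace slot 2: 2·((-9)+(-1)) − (-2) = -18 → (-9,-18,-1)

-9,-18,-1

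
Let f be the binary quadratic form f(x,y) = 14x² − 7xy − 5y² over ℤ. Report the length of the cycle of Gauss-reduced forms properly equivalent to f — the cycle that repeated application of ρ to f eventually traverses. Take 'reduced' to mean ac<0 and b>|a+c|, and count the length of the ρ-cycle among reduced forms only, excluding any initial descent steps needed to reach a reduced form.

D = 329, ⌊√D⌋ = 18
descent: ρ → (-5,17,2)  [lands on river]
river: ρ → (2,15,-13)
river: ρ → (-13,11,4)
river: ρ → (4,13,-10)
river: ρ → (-10,7,7)
river: ρ → (7,7,-10)
river: ρ → (-10,13,4)
river: ρ → (4,11,-13)
river: ρ → (-13,15,2)
river: ρ → (2,17,-5)
river: ρ → (-5,13,8)
river: ρ → (8,3,-10)
river: ρ → (-10,17,1)
river: ρ → (1,17,-10)
river: ρ → (-10,3,8)
river: ρ → (8,13,-5)
ρ-cycle length = 16 (tail of 1 descent step not counted)

16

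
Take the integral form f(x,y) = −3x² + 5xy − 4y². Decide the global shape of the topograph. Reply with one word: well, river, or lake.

D = b²−4ac = 5² − 4·(-3)·(-4) = -23
D < 0 ⇒ definite ⇒ every region one sign ⇒ single well

well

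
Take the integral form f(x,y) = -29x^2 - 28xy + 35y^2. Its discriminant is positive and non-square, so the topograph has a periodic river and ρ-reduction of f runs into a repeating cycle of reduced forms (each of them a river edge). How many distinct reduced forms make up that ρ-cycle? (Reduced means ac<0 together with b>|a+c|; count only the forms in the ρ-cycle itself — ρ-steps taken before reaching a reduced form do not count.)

D = 4844, ⌊√D⌋ = 69
descent: ρ → (35,28,-29)  [lands on river]
river: ρ → (-29,30,34)
river: ρ → (34,38,-25)
river: ρ → (-25,62,10)
river: ρ → (10,58,-37)
river: ρ → (-37,16,31)
river: ρ → (31,46,-22)
river: ρ → (-22,42,35)
ρ-cycle length = 8 (tail of 1 descent step not counted)

8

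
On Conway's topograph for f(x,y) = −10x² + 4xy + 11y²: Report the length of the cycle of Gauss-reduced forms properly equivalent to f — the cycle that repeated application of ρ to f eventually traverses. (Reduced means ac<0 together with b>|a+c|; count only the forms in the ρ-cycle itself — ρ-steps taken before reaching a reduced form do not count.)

D = 456, ⌊√D⌋ = 21
river: ρ → (11,18,-3)
river: ρ → (-3,18,11)
river: ρ → (11,4,-10)
river: ρ → (-10,16,5)
river: ρ → (5,14,-13)
river: ρ → (-13,12,6)
river: ρ → (6,12,-13)
river: ρ → (-13,14,5)
river: ρ → (5,16,-10)
river: ρ → (-10,4,11)
ρ-cycle length = 10 (tail of 0 descent steps not counted)

10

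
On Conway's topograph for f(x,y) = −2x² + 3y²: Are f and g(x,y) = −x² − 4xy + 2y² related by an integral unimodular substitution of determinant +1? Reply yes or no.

D₁ = 24, D₂ = 24
river cycle of f (length 2): (-2, 4, 1), (1, 4, -2)
river cycle of g (length 2): (2, 4, -1), (-1, 4, 2)
cycles differ ⇒ inequivalent

no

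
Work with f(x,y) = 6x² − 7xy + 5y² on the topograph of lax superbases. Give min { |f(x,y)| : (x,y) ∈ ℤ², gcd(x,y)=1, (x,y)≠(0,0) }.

translate: b→5 (≡-7 mod 12), so (6,-7,5)→(6,5,4)
flip: (6,5,4)→(4,-5,6)
translate: b→3 (≡-5 mod 8), so (4,-5,6)→(4,3,5)
reduced (well bottom): (4,3,5) with a≤c, −a<b≤a
well minimum = a = 4

4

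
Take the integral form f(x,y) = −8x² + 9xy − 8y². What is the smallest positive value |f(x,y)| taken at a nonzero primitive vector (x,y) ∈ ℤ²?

translate: b→7 (≡-9 mod 16), so (8,-9,8)→(8,7,7)
flip: (8,7,7)→(7,-7,8)
translate: b→7 (≡-7 mod 14), so (7,-7,8)→(7,7,8)
reduced (well bottom): (7,7,8) with a≤c, −a<b≤a
well minimum |f| = |-7| = 7 (negative-definite)

7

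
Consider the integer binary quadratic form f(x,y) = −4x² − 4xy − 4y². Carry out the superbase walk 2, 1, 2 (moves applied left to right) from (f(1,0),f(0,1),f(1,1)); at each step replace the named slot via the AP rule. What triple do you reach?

start (-4,-4,-12) = (f(1,0),f(0,1),f(1,1))
replace slot 2: 2·((-4)+(-12)) − (-4) = -28 → (-4,-28,-12)
replace slot 1: 2·((-28)+(-12)) − (-4) = -76 → (-76,-28,-12)
replace slot 2: 2·((-76)+(-12)) − (-28) = -148 → (-76,-148,-12)

-76,-148,-12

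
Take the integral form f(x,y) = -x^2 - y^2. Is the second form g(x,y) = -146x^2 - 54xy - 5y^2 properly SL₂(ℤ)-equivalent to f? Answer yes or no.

D₁ = -4, D₂ = -4
f is negative-definite; reduce −f:
−f: reduced (well bottom): (1,0,1) with a≤c, −a<b≤a
flip sign back: reduced form of f is (-1,0,-1)
g is negative-definite; reduce −g:
−g: flip: (146,54,5)→(5,-54,146)
−g: translate: b→-4 (≡-54 mod 10), so (5,-54,146)→(5,-4,1)
−g: flip: (5,-4,1)→(1,4,5)
−g: translate: b→0 (≡4 mod 2), so (1,4,5)→(1,0,1)
−g: reduced (well bottom): (1,0,1) with a≤c, −a<b≤a
flip sign back: reduced form of g is (-1,0,-1)
reduced forms (-1, 0, -1) vs (-1, 0, -1) ⇒ equivalent

yes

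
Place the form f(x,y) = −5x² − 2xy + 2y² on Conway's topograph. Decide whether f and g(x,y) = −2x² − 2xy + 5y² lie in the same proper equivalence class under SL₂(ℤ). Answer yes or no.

D₁ = 44, D₂ = 44
river cycle of f (length 2): (2, 6, -1), (-1, 6, 2)
river cycle of g (length 2): (-2, 6, 1), (1, 6, -2)
cycles differ ⇒ inequivalent

no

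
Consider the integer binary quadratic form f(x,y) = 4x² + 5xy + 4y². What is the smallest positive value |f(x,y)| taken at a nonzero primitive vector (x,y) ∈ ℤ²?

translate: b→-3 (≡5 mod 8), so (4,5,4)→(4,-3,3)
flip: (4,-3,3)→(3,3,4)
reduced (well bottom): (3,3,4) with a≤c, −a<b≤a
well minimum = a = 3

3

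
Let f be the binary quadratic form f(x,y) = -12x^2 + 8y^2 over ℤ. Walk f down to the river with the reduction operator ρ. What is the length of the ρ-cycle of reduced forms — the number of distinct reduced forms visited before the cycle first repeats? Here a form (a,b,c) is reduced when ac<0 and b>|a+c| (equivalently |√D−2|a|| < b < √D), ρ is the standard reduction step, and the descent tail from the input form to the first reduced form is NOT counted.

D = 384, ⌊√D⌋ = 19
descent: ρ → (8,16,-4)  [lands on river]
river: ρ → (-4,16,8)
ρ-cycle length = 2 (tail of 1 descent step not counted)

2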